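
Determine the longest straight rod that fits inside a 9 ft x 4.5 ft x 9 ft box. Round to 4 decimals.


Shape: rectangular box (space diagonal)
l = 9 ft, w = 4.5 ft, h = 9 ft
Visualize: the diagonal of the base, then a right triangle with that diagonal and the height.
Formula: d = sqrt(l^2 + w^2 + h^2)
l^2 + w^2 + h^2 = 81 + 20.25 + 81 = 182.25
d = sqrt(182.25)
d = 13.5
13.5 ft


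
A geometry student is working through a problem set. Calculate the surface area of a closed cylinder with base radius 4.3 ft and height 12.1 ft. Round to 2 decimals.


Shape: closed cylinder
Radius r = 4.3 ft, Height h = 12.1 ft
Formula: SA = 2*pi*r^2 + 2*pi*r*h = 2*pi*r*(r + h)
r + h = 16.4
2 * r * (r + h) = 2 * 4.3 * 16.4 = 141.04
SA = 141.04 * pi
SA = 443.09
443.09 ft^2


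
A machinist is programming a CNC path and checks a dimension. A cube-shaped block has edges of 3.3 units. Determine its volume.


Shape: cube
Side s = 3.3 units
Formula: V = s^3
V = 3.3 * 3.3 * 3.3
V = 10.89 * 3.3
V = 35.937
35.937 units^3


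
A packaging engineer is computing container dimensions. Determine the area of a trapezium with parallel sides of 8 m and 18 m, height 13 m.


Shape: trapezoid
Parallel sides a = 8 m, b = 18 m; Height h = 13 m
Formula: A = (a + b) * h / 2
a + b = 8 + 18 = 26
A = 26 * 13 / 2
A = 338 / 2
A = 169
169 m^2


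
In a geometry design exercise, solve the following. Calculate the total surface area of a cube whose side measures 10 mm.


Shape: cube
Side s = 10 mm
A cube has 6 square faces.
Formula: SA = 6 * s^2
s^2 = 100
SA = 6 * 100
SA = 600
600 mm^2


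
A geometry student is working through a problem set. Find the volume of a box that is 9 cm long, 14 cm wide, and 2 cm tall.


Shape: rectangular prism
l = 9 cm, w = 14 cm, h = 2 cm
Formula: V = l * w * h
V = 9 * 14 * 2
V = 126 * 2
V = 252
252 cm^3


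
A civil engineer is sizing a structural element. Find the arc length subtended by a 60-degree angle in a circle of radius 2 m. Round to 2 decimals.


Shape: circular arc
Radius r = 2 m, Angle = 60 degrees
Formula: L = (angle/360) * 2 * pi * r
2 * pi * r = 4 * pi
L = (60/360) * 4 * pi
L = 0.666667 * pi
L = 2.09
2.09 m


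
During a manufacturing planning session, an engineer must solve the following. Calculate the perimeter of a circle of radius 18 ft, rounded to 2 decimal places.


Shape: circle
Radius r = 18 ft
Formula: C = 2 * pi * r
C = 2 * pi * 18
C = 36 * pi
C = 113.1
113.1 ft


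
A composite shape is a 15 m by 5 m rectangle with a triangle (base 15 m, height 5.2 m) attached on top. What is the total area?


Composite shape: rectangle + triangle
Rectangle area = 15 * 5 = 75
Triangle area = 0.5 * 15 * 5.2 = 39
Total = 75 + 39
Total = 114
114 m^2


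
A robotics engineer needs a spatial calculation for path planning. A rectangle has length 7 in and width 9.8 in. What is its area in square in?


Shape: rectangle
Length l = 7 in, Width w = 9.8 in
Formula: A = l * w
A = 7 * 9.8
A = 68.6
68.6 in^2


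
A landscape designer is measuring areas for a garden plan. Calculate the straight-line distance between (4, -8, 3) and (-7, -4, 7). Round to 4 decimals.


3D distance between two points
P1 = (4, -8, 3), P2 = (-7, -4, 7)
Formula: d = sqrt((x2-x1)^2 + (y2-y1)^2 + (z2-z1)^2)
dx = -7 - 4 = -11
dy = -4 - -8 = 4
dz = 7 - 3 = 4
dx^2 + dy^2 + dz^2 = 121 + 16 + 16 = 153
d = sqrt(153)
d = 12.3693
12.3693 units


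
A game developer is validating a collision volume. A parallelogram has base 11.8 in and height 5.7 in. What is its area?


Shape: parallelogram
Base b = 11.8 in, Height h = 5.7 in
Formula: A = b * h
A = 11.8 * 5.7
A = 67.26
67.26 in^2


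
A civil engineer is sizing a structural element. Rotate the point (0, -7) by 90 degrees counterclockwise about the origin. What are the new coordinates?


Transformation: rotation about the origin
Original point: (0, -7)
Rule for 90 deg counterclockwise: (x, y) -> (-y, x)
Apply: (0, -7) -> (7, 0)
(7, 0)


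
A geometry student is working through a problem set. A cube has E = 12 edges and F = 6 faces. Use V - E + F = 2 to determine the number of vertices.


Polyhedron: cube
Euler's formula for convex polyhedra: V - E + F = 2
Given: E = 12 edges and F = 6 faces
Solve for V:
V = 2 + E - F = 2 + 12 - 6 = 8
8 vertices


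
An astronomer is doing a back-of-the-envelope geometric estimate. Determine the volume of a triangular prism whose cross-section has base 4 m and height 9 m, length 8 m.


Shape: triangular prism
Triangle base = 4 m, triangle height = 9 m, prism length L = 8 m
Formula: V = (1/2 * b * h_tri) * L
Cross-section area = 0.5 * 4 * 9 = 18
V = 18 * 8
V = 144
144 m^3


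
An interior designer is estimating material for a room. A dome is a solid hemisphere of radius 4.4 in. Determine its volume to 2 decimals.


Shape: hemisphere (half of a sphere)
Radius r = 4.4 in
Formula: V = (1/2) * (4/3) * pi * r^3 = (2/3) * pi * r^3
r^3 = 85.184
(2/3) * 85.184 = 56.789333
V = 56.789333 * pi
V = 178.41
178.41 in^3


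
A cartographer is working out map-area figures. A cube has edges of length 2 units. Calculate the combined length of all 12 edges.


Shape: cube
Side s = 2 units
A cube has 12 edges, all equal.
Formula: total edge length = 12 * s
Total = 12 * 2
Total = 24
24 units


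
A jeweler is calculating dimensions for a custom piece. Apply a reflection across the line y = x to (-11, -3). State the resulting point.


Transformation: reflection
Original point: (-11, -3)
Rule for reflection over y = x: (x, y) -> (y, x)
Apply: (-11, -3) -> (-3, -11)
(-3, -11)


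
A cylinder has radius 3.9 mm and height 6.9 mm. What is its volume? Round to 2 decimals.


Shape: cylinder
Radius r = 3.9 mm, Height h = 6.9 mm
Formula: V = pi * r^2 * h
r^2 = 15.21
V = pi * 15.21 * 6.9
V = 104.949 * pi
V = 329.71
329.71 mm^3


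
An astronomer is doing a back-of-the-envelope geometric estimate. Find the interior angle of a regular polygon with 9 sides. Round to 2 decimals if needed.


Shape: regular nonagon (9 sides)
Formula: interior angle = (n - 2) * 180 / n
(n - 2) = 7
(n - 2) * 180 = 1260
angle = 1260 / 9
angle = 140
140 degrees


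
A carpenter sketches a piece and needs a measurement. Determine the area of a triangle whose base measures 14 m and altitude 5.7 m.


Shape: triangle
Base b = 14 m, Height h = 5.7 m
Formula: A = (1/2) * b * h
A = 0.5 * 14 * 5.7
A = 0.5 * 79.8
A = 39.9
39.9 m^2


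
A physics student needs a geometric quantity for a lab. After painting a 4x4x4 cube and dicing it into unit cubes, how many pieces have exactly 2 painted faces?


Large cube: 4 x 4 x 4, cut into unit cubes.
n = 4, so n - 2 = 2
Cubes with 2 painted faces lie along the edges, excluding corners.
A cube has 12 edges; each contributes (n - 2) = 2 such cubes.
Count = 12 * 2 = 24
24 unit cubes


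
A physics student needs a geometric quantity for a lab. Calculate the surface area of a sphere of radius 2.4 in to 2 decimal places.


Shape: sphere
Radius r = 2.4 in
Formula: SA = 4 * pi * r^2
r^2 = 5.76
SA = 4 * pi * 5.76
SA = 23.04 * pi
SA = 72.38
72.38 in^2


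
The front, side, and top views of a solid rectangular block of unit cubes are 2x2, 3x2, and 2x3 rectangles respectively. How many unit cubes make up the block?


Orthographic views of a solid rectangular block:
Front view 2 x 2 -> length = 2, height = 2
Side view 3 x 2 -> width = 3, height = 2 (consistent)
Top view 2 x 3 -> confirms length = 2, width = 3
The block is 2 x 3 x 2.
Total unit cubes = 2 * 3 * 2 = 12
12 unit cubes


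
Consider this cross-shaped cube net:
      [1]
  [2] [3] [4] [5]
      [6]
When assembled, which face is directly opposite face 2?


Net: cross layout. Take square 3 as the base (bottom).
Fold the four squares in the horizontal row up around 3: 2 -> left, 4 -> right, 5 wraps to the top.
Fold 1 and 6 up from 3: 1 -> back, 6 -> front.
Opposite pairs are therefore: (1, 6), (2, 4), (3, 5).
Face 2 is opposite face 4.
face 4


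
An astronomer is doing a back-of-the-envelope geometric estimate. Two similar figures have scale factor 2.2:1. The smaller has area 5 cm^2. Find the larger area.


Linear scale factor k = 2.2
Original area = 5 cm^2
Rule: under a linear scaling by k, areas scale by k^2.
k^2 = 2.2^2 = 4.84
New area = 5 * 4.84
New area = 24.2
24.2 cm^2


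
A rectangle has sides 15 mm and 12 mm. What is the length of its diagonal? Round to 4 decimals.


Shape: rectangle (diagonal via Pythagoras)
Sides: 15 mm and 12 mm
Formula: d = sqrt(l^2 + w^2)
l^2 = 225, w^2 = 144
l^2 + w^2 = 369
d = sqrt(369)
d = 19.2094
19.2094 mm


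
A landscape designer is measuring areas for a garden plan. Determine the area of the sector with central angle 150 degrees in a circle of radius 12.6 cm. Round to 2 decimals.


Shape: circular sector
Radius r = 12.6 cm, Angle = 150 degrees
Formula: A = (angle/360) * pi * r^2
r^2 = 158.76
Fraction of circle = 150/360
A = (150/360) * pi * 158.76
A = 66.15 * pi
A = 207.82
207.82 cm^2


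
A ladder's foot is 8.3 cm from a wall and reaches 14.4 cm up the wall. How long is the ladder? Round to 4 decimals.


Shape: right triangle
Legs a = 8.3 cm, b = 14.4 cm
Formula: c = sqrt(a^2 + b^2)
a^2 = 68.89, b^2 = 207.36
a^2 + b^2 = 276.25
c = sqrt(276.25)
c = 16.6208
16.6208 cm


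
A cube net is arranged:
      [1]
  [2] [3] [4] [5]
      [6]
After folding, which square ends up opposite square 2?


Net: cross layout. Take square 3 as the base (bottom).
Fold the four squares in the horizontal row up around 3: 2 -> left, 4 -> right, 5 wraps to the top.
Fold 1 and 6 up from 3: 1 -> back, 6 -> front.
Opposite pairs are therefore: (1, 6), (2, 4), (3, 5).
Face 2 is opposite face 4.
face 4


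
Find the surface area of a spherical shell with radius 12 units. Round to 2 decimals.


Shape: sphere
Radius r = 12 units
Formula: SA = 4 * pi * r^2
r^2 = 144
SA = 4 * pi * 144
SA = 576 * pi
SA = 1809.56
1809.56 units^2


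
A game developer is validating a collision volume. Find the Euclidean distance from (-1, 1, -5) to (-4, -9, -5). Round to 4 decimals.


3D distance between two points
P1 = (-1, 1, -5), P2 = (-4, -9, -5)
Formula: d = sqrt((x2-x1)^2 + (y2-y1)^2 + (z2-z1)^2)
dx = -4 - -1 = -3
dy = -9 - 1 = -10
dz = -5 - -5 = 0
dx^2 + dy^2 + dz^2 = 9 + 100 + 0 = 109
d = sqrt(109)
d = 10.4403
10.4403 units


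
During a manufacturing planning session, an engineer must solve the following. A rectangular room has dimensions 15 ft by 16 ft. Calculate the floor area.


Shape: rectangle
Length l = 15 ft, Width w = 16 ft
Formula: A = l * w
A = 15 * 16
A = 240
240 ft^2


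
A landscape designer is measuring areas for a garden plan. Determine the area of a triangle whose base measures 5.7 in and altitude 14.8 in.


Shape: triangle
Base b = 5.7 in, Height h = 14.8 in
Formula: A = (1/2) * b * h
A = 0.5 * 5.7 * 14.8
A = 0.5 * 84.36
A = 42.18
42.18 in^2


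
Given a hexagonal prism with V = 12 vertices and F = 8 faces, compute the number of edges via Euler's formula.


Polyhedron: hexagonal prism
Euler's formula for convex polyhedra: V - E + F = 2
Given: V = 12 vertices and F = 8 faces
Solve for E:
E = V + F - 2 = 12 + 8 - 2 = 18
18 edges


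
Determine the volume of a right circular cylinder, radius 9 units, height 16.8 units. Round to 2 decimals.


Shape: cylinder
Radius r = 9 units, Height h = 16.8 units
Formula: V = pi * r^2 * h
r^2 = 81
V = pi * 81 * 16.8
V = 1360.8 * pi
V = 4275.08
4275.08 units^3


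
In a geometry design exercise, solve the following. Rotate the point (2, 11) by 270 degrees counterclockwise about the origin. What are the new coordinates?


Transformation: rotation about the origin
Original point: (2, 11)
Rule for 270 deg counterclockwise: (x, y) -> (y, -x)
Apply: (2, 11) -> (11, -2)
(11, -2)


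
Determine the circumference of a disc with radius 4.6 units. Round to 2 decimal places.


Shape: circle
Radius r = 4.6 units
Formula: C = 2 * pi * r
C = 2 * pi * 4.6
C = 9.2 * pi
C = 28.9
28.9 units


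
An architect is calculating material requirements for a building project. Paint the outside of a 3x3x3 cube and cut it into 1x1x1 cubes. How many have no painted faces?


Large cube: 3 x 3 x 3, cut into unit cubes.
n = 3, so n - 2 = 1
Unpainted cubes form the interior (n - 2)^3 block.
(n - 2)^3 = 1^3 = 1
1 unit cubes


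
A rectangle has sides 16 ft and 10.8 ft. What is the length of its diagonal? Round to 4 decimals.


Shape: rectangle (diagonal via Pythagoras)
Sides: 16 ft and 10.8 ft
Formula: d = sqrt(l^2 + w^2)
l^2 = 256, w^2 = 116.64
l^2 + w^2 = 372.64
d = sqrt(372.64)
d = 19.3039
19.3039 ft


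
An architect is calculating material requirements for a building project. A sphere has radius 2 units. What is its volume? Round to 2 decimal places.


Shape: sphere
Radius r = 2 units
Formula: V = (4/3) * pi * r^3
r^3 = 8
(4/3) * 8 = 10.666667
V = 10.666667 * pi
V = 33.51
33.51 units^3


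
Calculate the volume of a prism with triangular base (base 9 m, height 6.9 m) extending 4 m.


Shape: triangular prism
Triangle base = 9 m, triangle height = 6.9 m, prism length L = 4 m
Formula: V = (1/2 * b * h_tri) * L
Cross-section area = 0.5 * 9 * 6.9 = 31.05
V = 31.05 * 4
V = 124.2
124.2 m^3


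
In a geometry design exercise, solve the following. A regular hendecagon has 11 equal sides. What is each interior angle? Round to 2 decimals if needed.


Shape: regular hendecagon (11 sides)
Formula: interior angle = (n - 2) * 180 / n
(n - 2) = 9
(n - 2) * 180 = 1620
angle = 1620 / 11
angle = 147.27
147.27 degrees


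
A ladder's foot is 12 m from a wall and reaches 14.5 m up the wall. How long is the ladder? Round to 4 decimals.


Shape: right triangle
Legs a = 12 m, b = 14.5 m
Formula: c = sqrt(a^2 + b^2)
a^2 = 144, b^2 = 210.25
a^2 + b^2 = 354.25
c = sqrt(354.25)
c = 18.8215
18.8215 m


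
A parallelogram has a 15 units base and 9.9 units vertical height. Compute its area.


Shape: parallelogram
Base b = 15 units, Height h = 9.9 units
Formula: A = b * h
A = 15 * 9.9
A = 148.5
148.5 units^2


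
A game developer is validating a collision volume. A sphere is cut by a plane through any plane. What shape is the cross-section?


Solid: sphere
Cutting plane: through any plane
Visualize the intersection of the plane with the solid's surface.
The boundary of the cut region is a circle.
circle


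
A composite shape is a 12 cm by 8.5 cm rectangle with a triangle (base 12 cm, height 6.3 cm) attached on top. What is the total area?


Composite shape: rectangle + triangle
Rectangle area = 12 * 8.5 = 102
Triangle area = 0.5 * 12 * 6.3 = 37.8
Total = 102 + 37.8
Total = 139.8
139.8 cm^2


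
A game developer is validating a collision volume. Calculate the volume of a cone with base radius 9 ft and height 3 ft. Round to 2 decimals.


Shape: cone
Radius r = 9 ft, Height h = 3 ft
Formula: V = (1/3) * pi * r^2 * h
r^2 = 81
pi * r^2 * h = pi * 81 * 3 = 243 * pi
V = 243 * pi / 3
V = 254.47
254.47 ft^3


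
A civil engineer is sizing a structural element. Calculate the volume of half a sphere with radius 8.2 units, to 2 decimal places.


Shape: hemisphere (half of a sphere)
Radius r = 8.2 units
Formula: V = (1/2) * (4/3) * pi * r^3 = (2/3) * pi * r^3
r^3 = 551.368
(2/3) * 551.368 = 367.578667
V = 367.578667 * pi
V = 1154.78
1154.78 units^3


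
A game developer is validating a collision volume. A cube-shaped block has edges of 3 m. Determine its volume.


Shape: cube
Side s = 3 m
Formula: V = s^3
V = 3 * 3 * 3
V = 9 * 3
V = 27
27 m^3


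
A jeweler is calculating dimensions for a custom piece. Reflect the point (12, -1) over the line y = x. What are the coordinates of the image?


Transformation: reflection
Original point: (12, -1)
Rule for reflection over y = x: (x, y) -> (y, x)
Apply: (12, -1) -> (-1, 12)
(-1, 12)


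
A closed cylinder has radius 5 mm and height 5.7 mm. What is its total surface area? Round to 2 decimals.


Shape: closed cylinder
Radius r = 5 mm, Height h = 5.7 mm
Formula: SA = 2*pi*r^2 + 2*pi*r*h = 2*pi*r*(r + h)
r + h = 10.7
2 * r * (r + h) = 2 * 5 * 10.7 = 107
SA = 107 * pi
SA = 336.15
336.15 mm^2


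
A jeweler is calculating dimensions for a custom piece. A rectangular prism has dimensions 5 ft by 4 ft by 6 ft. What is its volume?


Shape: rectangular prism
l = 5 ft, w = 4 ft, h = 6 ft
Formula: V = l * w * h
V = 5 * 4 * 6
V = 20 * 6
V = 120
120 ft^3


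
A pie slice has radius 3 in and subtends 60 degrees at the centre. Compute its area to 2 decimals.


Shape: circular sector
Radius r = 3 in, Angle = 60 degrees
Formula: A = (angle/360) * pi * r^2
r^2 = 9
Fraction of circle = 60/360
A = (60/360) * pi * 9
A = 1.5 * pi
A = 4.71
4.71 in^2


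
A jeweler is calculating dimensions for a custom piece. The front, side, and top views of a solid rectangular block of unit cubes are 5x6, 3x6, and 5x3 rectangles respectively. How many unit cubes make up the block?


Orthographic views of a solid rectangular block:
Front view 5 x 6 -> length = 5, height = 6
Side view 3 x 6 -> width = 3, height = 6 (consistent)
Top view 5 x 3 -> confirms length = 5, width = 3
The block is 5 x 3 x 6.
Total unit cubes = 5 * 3 * 6 = 90
90 unit cubes


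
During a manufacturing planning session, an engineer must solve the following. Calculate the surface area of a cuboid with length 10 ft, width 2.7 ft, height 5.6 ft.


Shape: rectangular prism
l = 10 ft, w = 2.7 ft, h = 5.6 ft
Formula: SA = 2(lw + lh + wh)
lw = 27, lh = 56, wh = 15.12
lw + lh + wh = 98.12
SA = 2 * 98.12
SA = 196.24
196.24 ft^2


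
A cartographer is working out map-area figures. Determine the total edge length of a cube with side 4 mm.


Shape: cube
Side s = 4 mm
A cube has 12 edges, all equal.
Formula: total edge length = 12 * s
Total = 12 * 4
Total = 48
48 mm


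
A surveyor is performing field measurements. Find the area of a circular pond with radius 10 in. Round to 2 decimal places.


Shape: circle
Radius r = 10 in
Formula: A = pi * r^2
r^2 = 10^2 = 100
A = pi * 100
A = 314.16
314.16 in^2


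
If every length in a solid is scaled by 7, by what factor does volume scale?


Linear scale factor k = 7
Rule: under a linear scaling by k, volumes scale by k^3.
k^3 = 7 * 7 * 7
k^3 = 49 * 7
k^3 = 343
Volume scales by a factor of 343.
343 (dimensionless)


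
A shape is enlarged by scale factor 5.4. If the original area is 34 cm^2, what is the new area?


Linear scale factor k = 5.4
Original area = 34 cm^2
Rule: under a linear scaling by k, areas scale by k^2.
k^2 = 5.4^2 = 29.16
New area = 34 * 29.16
New area = 991.44
991.44 cm^2


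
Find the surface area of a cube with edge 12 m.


Shape: cube
Side s = 12 m
A cube has 6 square faces.
Formula: SA = 6 * s^2
s^2 = 144
SA = 6 * 144
SA = 864
864 m^2


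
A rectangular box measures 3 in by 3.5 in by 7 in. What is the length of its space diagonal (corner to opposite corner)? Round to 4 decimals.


Shape: rectangular box (space diagonal)
l = 3 in, w = 3.5 in, h = 7 in
Visualize: the diagonal of the base, then a right triangle with that diagonal and the height.
Formula: d = sqrt(l^2 + w^2 + h^2)
l^2 + w^2 + h^2 = 9 + 12.25 + 49 = 70.25
d = sqrt(70.25)
d = 8.3815
8.3815 in


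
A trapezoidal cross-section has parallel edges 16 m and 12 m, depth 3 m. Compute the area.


Shape: trapezoid
Parallel sides a = 16 m, b = 12 m; Height h = 3 m
Formula: A = (a + b) * h / 2
a + b = 16 + 12 = 28
A = 28 * 3 / 2
A = 84 / 2
A = 42
42 m^2


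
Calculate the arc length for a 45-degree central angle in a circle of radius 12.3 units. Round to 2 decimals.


Shape: circular arc
Radius r = 12.3 units, Angle = 45 degrees
Formula: L = (angle/360) * 2 * pi * r
2 * pi * r = 24.6 * pi
L = (45/360) * 24.6 * pi
L = 3.075 * pi
L = 9.66
9.66 units


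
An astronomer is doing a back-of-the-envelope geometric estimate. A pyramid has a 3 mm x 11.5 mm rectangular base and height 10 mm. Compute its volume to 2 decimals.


Shape: rectangular pyramid
Base: 3 mm x 11.5 mm, Height h = 10 mm
Formula: V = (1/3) * base_area * h
base_area = 3 * 11.5 = 34.5
base_area * h = 34.5 * 10 = 345
V = 345 / 3
V = 115
115 mm^3


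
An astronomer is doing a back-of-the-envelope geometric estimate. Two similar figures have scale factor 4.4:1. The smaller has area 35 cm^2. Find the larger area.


Linear scale factor k = 4.4
Original area = 35 cm^2
Rule: under a linear scaling by k, areas scale by k^2.
k^2 = 4.4^2 = 19.36
New area = 35 * 19.36
New area = 677.6
677.6 cm^2


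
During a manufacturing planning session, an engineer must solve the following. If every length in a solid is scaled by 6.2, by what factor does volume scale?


Linear scale factor k = 6.2
Rule: under a linear scaling by k, volumes scale by k^3.
k^3 = 6.2 * 6.2 * 6.2
k^3 = 38.44 * 6.2
k^3 = 238.328
Volume scales by a factor of 238.328.
238.328 (dimensionless)


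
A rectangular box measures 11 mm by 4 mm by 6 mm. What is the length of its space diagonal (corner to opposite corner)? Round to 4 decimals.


Shape: rectangular box (space diagonal)
l = 11 mm, w = 4 mm, h = 6 mm
Visualize: the diagonal of the base, then a right triangle with that diagonal and the height.
Formula: d = sqrt(l^2 + w^2 + h^2)
l^2 + w^2 + h^2 = 121 + 16 + 36 = 173
d = sqrt(173)
d = 13.1529
13.1529 mm


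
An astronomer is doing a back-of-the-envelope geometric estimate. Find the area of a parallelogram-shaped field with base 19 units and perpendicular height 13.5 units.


Shape: parallelogram
Base b = 19 units, Height h = 13.5 units
Formula: A = b * h
A = 19 * 13.5
A = 256.5
256.5 units^2


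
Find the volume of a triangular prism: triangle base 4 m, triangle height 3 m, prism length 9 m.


Shape: triangular prism
Triangle base = 4 m, triangle height = 3 m, prism length L = 9 m
Formula: V = (1/2 * b * h_tri) * L
Cross-section area = 0.5 * 4 * 3 = 6
V = 6 * 9
V = 54
54 m^3


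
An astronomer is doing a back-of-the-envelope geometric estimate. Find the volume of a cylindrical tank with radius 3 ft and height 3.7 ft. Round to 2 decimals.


Shape: cylinder
Radius r = 3 ft, Height h = 3.7 ft
Formula: V = pi * r^2 * h
r^2 = 9
V = pi * 9 * 3.7
V = 33.3 * pi
V = 104.62
104.62 ft^3


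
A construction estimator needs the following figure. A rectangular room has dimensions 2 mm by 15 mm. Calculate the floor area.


Shape: rectangle
Length l = 2 mm, Width w = 15 mm
Formula: A = l * w
A = 2 * 15
A = 30
30 mm^2


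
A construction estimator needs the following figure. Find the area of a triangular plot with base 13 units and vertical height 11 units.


Shape: triangle
Base b = 13 units, Height h = 11 units
Formula: A = (1/2) * b * h
A = 0.5 * 13 * 11
A = 0.5 * 143
A = 71.5
71.5 units^2


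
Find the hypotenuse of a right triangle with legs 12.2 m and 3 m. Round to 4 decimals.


Shape: right triangle
Legs a = 12.2 m, b = 3 m
Formula: c = sqrt(a^2 + b^2)
a^2 = 148.84, b^2 = 9
a^2 + b^2 = 157.84
c = sqrt(157.84)
c = 12.5634
12.5634 m


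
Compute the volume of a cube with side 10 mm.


Shape: cube
Side s = 10 mm
Formula: V = s^3
V = 10 * 10 * 10
V = 100 * 10
V = 1000
1000 mm^3


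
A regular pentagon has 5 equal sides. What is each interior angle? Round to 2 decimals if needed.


Shape: regular pentagon (5 sides)
Formula: interior angle = (n - 2) * 180 / n
(n - 2) = 3
(n - 2) * 180 = 540
angle = 540 / 5
angle = 108
108 degrees


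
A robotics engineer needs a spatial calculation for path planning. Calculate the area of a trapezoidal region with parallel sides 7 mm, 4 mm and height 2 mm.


Shape: trapezoid
Parallel sides a = 7 mm, b = 4 mm; Height h = 2 mm
Formula: A = (a + b) * h / 2
a + b = 7 + 4 = 11
A = 11 * 2 / 2
A = 22 / 2
A = 11
11 mm^2


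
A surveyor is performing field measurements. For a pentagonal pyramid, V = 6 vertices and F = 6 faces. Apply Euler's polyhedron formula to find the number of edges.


Polyhedron: pentagonal pyramid
Euler's formula for convex polyhedra: V - E + F = 2
Given: V = 6 vertices and F = 6 faces
Solve for E:
E = V + F - 2 = 6 + 6 - 2 = 10
10 edges


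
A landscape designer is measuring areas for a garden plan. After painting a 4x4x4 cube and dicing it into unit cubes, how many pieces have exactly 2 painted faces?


Large cube: 4 x 4 x 4, cut into unit cubes.
n = 4, so n - 2 = 2
Cubes with 2 painted faces lie along the edges, excluding corners.
A cube has 12 edges; each contributes (n - 2) = 2 such cubes.
Count = 12 * 2 = 24
24 unit cubes


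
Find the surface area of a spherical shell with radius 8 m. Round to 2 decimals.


Shape: sphere
Radius r = 8 m
Formula: SA = 4 * pi * r^2
r^2 = 64
SA = 4 * pi * 64
SA = 256 * pi
SA = 804.25
804.25 m^2


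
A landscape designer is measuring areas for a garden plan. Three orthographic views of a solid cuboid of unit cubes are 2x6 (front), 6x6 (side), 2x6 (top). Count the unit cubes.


Orthographic views of a solid rectangular block:
Front view 2 x 6 -> length = 2, height = 6
Side view 6 x 6 -> width = 6, height = 6 (consistent)
Top view 2 x 6 -> confirms length = 2, width = 6
The block is 2 x 6 x 6.
Total unit cubes = 2 * 6 * 6 = 72
72 unit cubes


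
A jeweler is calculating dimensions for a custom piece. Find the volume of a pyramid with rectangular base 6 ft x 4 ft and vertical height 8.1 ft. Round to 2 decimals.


Shape: rectangular pyramid
Base: 6 ft x 4 ft, Height h = 8.1 ft
Formula: V = (1/3) * base_area * h
base_area = 6 * 4 = 24
base_area * h = 24 * 8.1 = 194.4
V = 194.4 / 3
V = 64.8
64.8 ft^3


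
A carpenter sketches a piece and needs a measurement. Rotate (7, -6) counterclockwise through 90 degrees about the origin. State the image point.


Transformation: rotation about the origin
Original point: (7, -6)
Rule for 90 deg counterclockwise: (x, y) -> (-y, x)
Apply: (7, -6) -> (6, 7)
(6, 7)


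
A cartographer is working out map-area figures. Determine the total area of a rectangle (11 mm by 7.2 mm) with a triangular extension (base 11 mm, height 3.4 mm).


Composite shape: rectangle + triangle
Rectangle area = 11 * 7.2 = 79.2
Triangle area = 0.5 * 11 * 3.4 = 18.7
Total = 79.2 + 18.7
Total = 97.9
97.9 mm^2


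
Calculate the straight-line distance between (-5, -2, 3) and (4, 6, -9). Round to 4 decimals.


3D distance between two points
P1 = (-5, -2, 3), P2 = (4, 6, -9)
Formula: d = sqrt((x2-x1)^2 + (y2-y1)^2 + (z2-z1)^2)
dx = 4 - -5 = 9
dy = 6 - -2 = 8
dz = -9 - 3 = -12
dx^2 + dy^2 + dz^2 = 81 + 64 + 144 = 289
d = sqrt(289)
d = 17.0
17 units


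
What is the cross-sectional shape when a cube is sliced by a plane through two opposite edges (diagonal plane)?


Solid: cube
Cutting plane: through two opposite edges (diagonal plane)
Visualize the intersection of the plane with the solid's surface.
The boundary of the cut region is a rectangle.
rectangle


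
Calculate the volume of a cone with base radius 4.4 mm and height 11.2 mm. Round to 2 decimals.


Shape: cone
Radius r = 4.4 mm, Height h = 11.2 mm
Formula: V = (1/3) * pi * r^2 * h
r^2 = 19.36
pi * r^2 * h = pi * 19.36 * 11.2 = 216.832 * pi
V = 216.832 * pi / 3
V = 227.07
227.07 mm^3


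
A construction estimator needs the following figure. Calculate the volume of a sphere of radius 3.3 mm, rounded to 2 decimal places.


Shape: sphere
Radius r = 3.3 mm
Formula: V = (4/3) * pi * r^3
r^3 = 35.937
(4/3) * 35.937 = 47.916
V = 47.916 * pi
V = 150.53
150.53 mm^3


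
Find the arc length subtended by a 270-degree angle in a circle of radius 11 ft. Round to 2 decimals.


Shape: circular arc
Radius r = 11 ft, Angle = 270 degrees
Formula: L = (angle/360) * 2 * pi * r
2 * pi * r = 22 * pi
L = (270/360) * 22 * pi
L = 16.5 * pi
L = 51.84
51.84 ft


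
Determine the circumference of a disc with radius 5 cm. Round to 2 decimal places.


Shape: circle
Radius r = 5 cm
Formula: C = 2 * pi * r
C = 2 * pi * 5
C = 10 * pi
C = 31.42
31.42 cm


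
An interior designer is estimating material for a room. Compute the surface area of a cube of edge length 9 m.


Shape: cube
Side s = 9 m
A cube has 6 square faces.
Formula: SA = 6 * s^2
s^2 = 81
SA = 6 * 81
SA = 486
486 m^2


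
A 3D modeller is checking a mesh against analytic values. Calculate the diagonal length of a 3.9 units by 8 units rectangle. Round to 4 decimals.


Shape: rectangle (diagonal via Pythagoras)
Sides: 3.9 units and 8 units
Formula: d = sqrt(l^2 + w^2)
l^2 = 15.21, w^2 = 64
l^2 + w^2 = 79.21
d = sqrt(79.21)
d = 8.9
8.9 units


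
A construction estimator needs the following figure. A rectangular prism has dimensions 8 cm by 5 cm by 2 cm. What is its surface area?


Shape: rectangular prism
l = 8 cm, w = 5 cm, h = 2 cm
Formula: SA = 2(lw + lh + wh)
lw = 40, lh = 16, wh = 10
lw + lh + wh = 66
SA = 2 * 66
SA = 132
132 cm^2


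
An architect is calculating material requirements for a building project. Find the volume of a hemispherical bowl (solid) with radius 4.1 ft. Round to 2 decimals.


Shape: hemisphere (half of a sphere)
Radius r = 4.1 ft
Formula: V = (1/2) * (4/3) * pi * r^3 = (2/3) * pi * r^3
r^3 = 68.921
(2/3) * 68.921 = 45.947333
V = 45.947333 * pi
V = 144.35
144.35 ft^3


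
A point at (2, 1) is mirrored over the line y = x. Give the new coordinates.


Transformation: reflection
Original point: (2, 1)
Rule for reflection over y = x: (x, y) -> (y, x)
Apply: (2, 1) -> (1, 2)
(1, 2)


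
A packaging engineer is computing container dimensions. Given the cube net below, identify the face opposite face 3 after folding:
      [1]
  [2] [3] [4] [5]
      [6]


Net: cross layout. Take square 3 as the base (bottom).
Fold the four squares in the horizontal row up around 3: 2 -> left, 4 -> right, 5 wraps to the top.
Fold 1 and 6 up from 3: 1 -> back, 6 -> front.
Opposite pairs are therefore: (1, 6), (2, 4), (3, 5).
Face 3 is opposite face 5.
face 5


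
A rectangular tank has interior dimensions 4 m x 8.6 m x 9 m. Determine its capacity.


Shape: rectangular prism
l = 4 m, w = 8.6 m, h = 9 m
Formula: V = l * w * h
V = 4 * 8.6 * 9
V = 34.4 * 9
V = 309.6
309.6 m^3


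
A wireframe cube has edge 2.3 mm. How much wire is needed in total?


Shape: cube
Side s = 2.3 mm
A cube has 12 edges, all equal.
Formula: total edge length = 12 * s
Total = 12 * 2.3
Total = 27.6
27.6 mm


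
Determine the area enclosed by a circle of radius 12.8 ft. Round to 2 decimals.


Shape: circle
Radius r = 12.8 ft
Formula: A = pi * r^2
r^2 = 12.8^2 = 163.84
A = pi * 163.84
A = 514.72
514.72 ft^2


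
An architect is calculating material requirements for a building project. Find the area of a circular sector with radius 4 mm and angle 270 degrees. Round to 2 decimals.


Shape: circular sector
Radius r = 4 mm, Angle = 270 degrees
Formula: A = (angle/360) * pi * r^2
r^2 = 16
Fraction of circle = 270/360
A = (270/360) * pi * 16
A = 12 * pi
A = 37.7
37.7 mm^2


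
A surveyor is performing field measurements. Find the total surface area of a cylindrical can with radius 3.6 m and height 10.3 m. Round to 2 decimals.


Shape: closed cylinder
Radius r = 3.6 m, Height h = 10.3 m
Formula: SA = 2*pi*r^2 + 2*pi*r*h = 2*pi*r*(r + h)
r + h = 13.9
2 * r * (r + h) = 2 * 3.6 * 13.9 = 100.08
SA = 100.08 * pi
SA = 314.41
314.41 m^2


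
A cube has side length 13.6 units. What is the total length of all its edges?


Shape: cube
Side s = 13.6 units
A cube has 12 edges, all equal.
Formula: total edge length = 12 * s
Total = 12 * 13.6
Total = 163.2
163.2 units


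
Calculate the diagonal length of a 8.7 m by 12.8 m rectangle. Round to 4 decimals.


Shape: rectangle (diagonal via Pythagoras)
Sides: 8.7 m and 12.8 m
Formula: d = sqrt(l^2 + w^2)
l^2 = 75.69, w^2 = 163.84
l^2 + w^2 = 239.53
d = sqrt(239.53)
d = 15.4768
15.4768 m


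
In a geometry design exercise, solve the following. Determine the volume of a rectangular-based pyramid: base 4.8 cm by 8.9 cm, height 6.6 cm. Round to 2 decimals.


Shape: rectangular pyramid
Base: 4.8 cm x 8.9 cm, Height h = 6.6 cm
Formula: V = (1/3) * base_area * h
base_area = 4.8 * 8.9 = 42.72
base_area * h = 42.72 * 6.6 = 281.952
V = 281.952 / 3
V = 93.98
93.98 cm^3


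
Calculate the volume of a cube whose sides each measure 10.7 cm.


Shape: cube
Side s = 10.7 cm
Formula: V = s^3
V = 10.7 * 10.7 * 10.7
V = 114.49 * 10.7
V = 1225.043
1225.043 cm^3


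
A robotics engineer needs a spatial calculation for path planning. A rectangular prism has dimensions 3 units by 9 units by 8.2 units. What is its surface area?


Shape: rectangular prism
l = 3 units, w = 9 units, h = 8.2 units
Formula: SA = 2(lw + lh + wh)
lw = 27, lh = 24.6, wh = 73.8
lw + lh + wh = 125.4
SA = 2 * 125.4
SA = 250.8
250.8 units^2


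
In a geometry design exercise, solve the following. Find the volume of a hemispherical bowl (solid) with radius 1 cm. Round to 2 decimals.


Shape: hemisphere (half of a sphere)
Radius r = 1 cm
Formula: V = (1/2) * (4/3) * pi * r^3 = (2/3) * pi * r^3
r^3 = 1
(2/3) * 1 = 0.666667
V = 0.666667 * pi
V = 2.09
2.09 cm^3


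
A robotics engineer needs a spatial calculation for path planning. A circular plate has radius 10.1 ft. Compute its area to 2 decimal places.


Shape: circle
Radius r = 10.1 ft
Formula: A = pi * r^2
r^2 = 10.1^2 = 102.01
A = pi * 102.01
A = 320.47
320.47 ft^2


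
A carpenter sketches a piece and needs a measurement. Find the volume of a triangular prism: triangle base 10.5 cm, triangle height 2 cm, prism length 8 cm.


Shape: triangular prism
Triangle base = 10.5 cm, triangle height = 2 cm, prism length L = 8 cm
Formula: V = (1/2 * b * h_tri) * L
Cross-section area = 0.5 * 10.5 * 2 = 10.5
V = 10.5 * 8
V = 84
84 cm^3


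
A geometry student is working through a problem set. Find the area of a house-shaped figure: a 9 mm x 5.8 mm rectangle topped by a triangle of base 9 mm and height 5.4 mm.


Composite shape: rectangle + triangle
Rectangle area = 9 * 5.8 = 52.2
Triangle area = 0.5 * 9 * 5.4 = 24.3
Total = 52.2 + 24.3
Total = 76.5
76.5 mm^2


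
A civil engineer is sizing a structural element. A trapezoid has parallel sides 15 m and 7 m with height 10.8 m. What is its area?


Shape: trapezoid
Parallel sides a = 15 m, b = 7 m; Height h = 10.8 m
Formula: A = (a + b) * h / 2
a + b = 15 + 7 = 22
A = 22 * 10.8 / 2
A = 237.6 / 2
A = 118.8
118.8 m^2


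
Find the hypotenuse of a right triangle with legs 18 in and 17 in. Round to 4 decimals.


Shape: right triangle
Legs a = 18 in, b = 17 in
Formula: c = sqrt(a^2 + b^2)
a^2 = 324, b^2 = 289
a^2 + b^2 = 613
c = sqrt(613)
c = 24.7588
24.7588 in


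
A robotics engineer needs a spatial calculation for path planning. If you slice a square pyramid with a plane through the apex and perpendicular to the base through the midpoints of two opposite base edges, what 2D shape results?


Solid: square pyramid
Cutting plane: through the apex and perpendicular to the base through the midpoints of two opposite base edges
Visualize the intersection of the plane with the solid's surface.
The boundary of the cut region is a isosceles triangle.
isosceles triangle


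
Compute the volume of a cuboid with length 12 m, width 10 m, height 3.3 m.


Shape: rectangular prism
l = 12 m, w = 10 m, h = 3.3 m
Formula: V = l * w * h
V = 12 * 10 * 3.3
V = 120 * 3.3
V = 396
396 m^3


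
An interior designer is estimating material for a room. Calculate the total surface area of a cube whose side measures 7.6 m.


Shape: cube
Side s = 7.6 m
A cube has 6 square faces.
Formula: SA = 6 * s^2
s^2 = 57.76
SA = 6 * 57.76
SA = 346.56
346.56 m^2


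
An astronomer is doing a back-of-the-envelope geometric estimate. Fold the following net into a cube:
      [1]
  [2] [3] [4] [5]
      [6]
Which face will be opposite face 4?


Net: cross layout. Take square 3 as the base (bottom).
Fold the four squares in the horizontal row up around 3: 2 -> left, 4 -> right, 5 wraps to the top.
Fold 1 and 6 up from 3: 1 -> back, 6 -> front.
Opposite pairs are therefore: (1, 6), (2, 4), (3, 5).
Face 4 is opposite face 2.
face 2


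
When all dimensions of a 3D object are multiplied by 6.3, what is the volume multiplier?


Linear scale factor k = 6.3
Rule: under a linear scaling by k, volumes scale by k^3.
k^3 = 6.3 * 6.3 * 6.3
k^3 = 39.69 * 6.3
k^3 = 250.047
Volume scales by a factor of 250.047.
250.047 (dimensionless)


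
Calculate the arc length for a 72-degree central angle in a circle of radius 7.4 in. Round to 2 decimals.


Shape: circular arc
Radius r = 7.4 in, Angle = 72 degrees
Formula: L = (angle/360) * 2 * pi * r
2 * pi * r = 14.8 * pi
L = (72/360) * 14.8 * pi
L = 2.96 * pi
L = 9.3
9.3 in


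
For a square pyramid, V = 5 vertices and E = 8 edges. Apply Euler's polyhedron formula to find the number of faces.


Polyhedron: square pyramid
Euler's formula for convex polyhedra: V - E + F = 2
Given: V = 5 vertices and E = 8 edges
Solve for F:
F = 2 + E - V = 2 + 8 - 5 = 5
5 faces


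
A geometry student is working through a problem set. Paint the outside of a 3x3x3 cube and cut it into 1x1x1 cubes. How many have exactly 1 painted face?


Large cube: 3 x 3 x 3, cut into unit cubes.
n = 3, so n - 2 = 1
Cubes with 1 painted face lie in the interior of each face.
A cube has 6 faces; each contributes (n - 2)^2 = 1 such cubes.
Count = 6 * 1 = 6
6 unit cubes


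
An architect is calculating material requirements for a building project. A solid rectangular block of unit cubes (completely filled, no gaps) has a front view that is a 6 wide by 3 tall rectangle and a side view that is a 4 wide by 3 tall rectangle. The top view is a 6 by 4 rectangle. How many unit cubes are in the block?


Orthographic views of a solid rectangular block:
Front view 6 x 3 -> length = 6, height = 3
Side view 4 x 3 -> width = 4, height = 3 (consistent)
Top view 6 x 4 -> confirms length = 6, width = 4
The block is 6 x 4 x 3.
Total unit cubes = 6 * 4 * 3 = 72
72 unit cubes


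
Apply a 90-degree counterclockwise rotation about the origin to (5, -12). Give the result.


Transformation: rotation about the origin
Original point: (5, -12)
Rule for 90 deg counterclockwise: (x, y) -> (-y, x)
Apply: (5, -12) -> (12, 5)
(12, 5)


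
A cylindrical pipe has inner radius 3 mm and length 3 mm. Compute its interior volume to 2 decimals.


Shape: cylinder
Radius r = 3 mm, Height h = 3 mm
Formula: V = pi * r^2 * h
r^2 = 9
V = pi * 9 * 3
V = 27 * pi
V = 84.82
84.82 mm^3


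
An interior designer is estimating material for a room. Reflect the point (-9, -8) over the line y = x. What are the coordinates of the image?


Transformation: reflection
Original point: (-9, -8)
Rule for reflection over y = x: (x, y) -> (y, x)
Apply: (-9, -8) -> (-8, -9)
(-8, -9)


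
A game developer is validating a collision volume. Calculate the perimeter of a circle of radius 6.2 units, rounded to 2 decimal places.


Shape: circle
Radius r = 6.2 units
Formula: C = 2 * pi * r
C = 2 * pi * 6.2
C = 12.4 * pi
C = 38.96
38.96 units


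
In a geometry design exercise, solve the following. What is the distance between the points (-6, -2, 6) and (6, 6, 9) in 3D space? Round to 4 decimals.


3D distance between two points
P1 = (-6, -2, 6), P2 = (6, 6, 9)
Formula: d = sqrt((x2-x1)^2 + (y2-y1)^2 + (z2-z1)^2)
dx = 6 - -6 = 12
dy = 6 - -2 = 8
dz = 9 - 6 = 3
dx^2 + dy^2 + dz^2 = 144 + 64 + 9 = 217
d = sqrt(217)
d = 14.7309
14.7309 units


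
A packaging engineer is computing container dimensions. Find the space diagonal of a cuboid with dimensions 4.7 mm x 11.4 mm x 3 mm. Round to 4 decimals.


Shape: rectangular box (space diagonal)
l = 4.7 mm, w = 11.4 mm, h = 3 mm
Visualize: the diagonal of the base, then a right triangle with that diagonal and the height.
Formula: d = sqrt(l^2 + w^2 + h^2)
l^2 + w^2 + h^2 = 22.09 + 129.96 + 9 = 161.05
d = sqrt(161.05)
d = 12.6905
12.6905 mm


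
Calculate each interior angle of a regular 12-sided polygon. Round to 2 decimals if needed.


Shape: regular dodecagon (12 sides)
Formula: interior angle = (n - 2) * 180 / n
(n - 2) = 10
(n - 2) * 180 = 1800
angle = 1800 / 12
angle = 150
150 degrees
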